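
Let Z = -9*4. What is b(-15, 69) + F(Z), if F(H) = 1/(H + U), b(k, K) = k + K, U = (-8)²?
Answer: 1513/28 ≈ 54.036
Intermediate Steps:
Z = -36
U = 64
b(k, K) = K + k
F(H) = 1/(64 + H) (F(H) = 1/(H + 64) = 1/(64 + H))
b(-15, 69) + F(Z) = (69 - 15) + 1/(64 - 36) = 54 + 1/28 = 1513/28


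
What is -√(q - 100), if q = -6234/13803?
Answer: -I*√2126480978/4601 ≈ -10.023*I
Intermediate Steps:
q = -2078/4601 (q = -6234*1/13803 = -2078/4601 ≈ -0.45164)
-√(q - 100) = -√(-2078/4601 - 100) = -√(-462178/4601) = -I*√2126480978/4601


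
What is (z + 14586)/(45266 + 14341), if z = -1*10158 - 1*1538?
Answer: 2890/59607 ≈ 0.048484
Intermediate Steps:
z = -11696 (z = -10158 - 1538 = -11696)
(z + 14586)/(45266 + 14341) = (-11696 + 14586)/(45266 + 14341) = 2890/59607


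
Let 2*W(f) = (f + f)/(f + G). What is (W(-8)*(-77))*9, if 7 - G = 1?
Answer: -2772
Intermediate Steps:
G = 6 (G = 7 - 1*1 = 7 - 1 = 6)
W(f) = f/(6 + f) (W(f) = ((f + f)/(f + 6))/2 = ((2*f)/(6 + f))/2 = (2*f/(6 + f))/2 = f/(6 + f))
(W(-8)*(-77))*9 = (-8/(6 - 8)*(-77))*9 = (-8/(-2)*(-77))*9 = (-8*(-1/2)*(-77))*9 = (4*(-77))*9 = -308*9 = -2772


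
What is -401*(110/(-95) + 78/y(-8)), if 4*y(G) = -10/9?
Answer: 10741186/95 ≈ 1.1307e+5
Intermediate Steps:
y(G) = -5/18 (y(G) = (-10/9)/4 = (-10*1/9)/4 = (1/4)*(-10/9) = -5/18)
-401*(110/(-95) + 78/y(-8)) = -401*(110/(-95) + 78/(-5/18)) = -401*(110*(-1/95) + 78*(-18/5)) = -401*(-22/19 - 1404/5) = -401*(-26786/95) = 10741186/95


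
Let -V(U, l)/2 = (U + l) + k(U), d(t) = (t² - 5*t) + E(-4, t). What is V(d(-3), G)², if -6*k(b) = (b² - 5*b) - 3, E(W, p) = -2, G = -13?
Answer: 100489/9 ≈ 11165.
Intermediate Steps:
k(b) = ½ - b²/6 + 5*b/6 (k(b) = -((b² - 5*b) - 3)/6 = -(-3 + b² - 5*b)/6 = ½ - b²/6 + 5*b/6)
d(t) = -2 + t² - 5*t (d(t) = (t² - 5*t) - 2 = -2 + t² - 5*t)
V(U, l) = -1 - 2*l - 11*U/3 + U²/3 (V(U, l) = -2*((U + l) + (½ - U²/6 + 5*U/6)) = -2*(½ + l - U²/6 + 11*U/6) = -1 - 2*l - 11*U/3 + U²/3)
V(d(-3), G)² = (-1 - 2*(-13) - 11*(-2 + (-3)² - 5*(-3))/3 + (-2 + (-3)² - 5*(-3))²/3)² = (-1 + 26 - 11*(-2 + 9 + 15)/3 + (-2 + 9 + 15)²/3)² = (-1 + 26 - 11/3*22 + (⅓)*22²)² = (-1 + 26 - 242/3 + (⅓)*484)² = (-1 + 26 - 242/3 + 484/3)² = (317/3)² = 100489/9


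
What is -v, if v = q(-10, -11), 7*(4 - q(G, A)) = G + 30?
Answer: -8/7 ≈ -1.1429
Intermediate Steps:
q(G, A) = -2/7 - G/7 (q(G, A) = 4 - (G + 30)/7 = 4 - (30 + G)/7 = 4 + (-30/7 - G/7) = -2/7 - G/7)
v = 8/7 (v = -2/7 - 1/7*(-10) = -2/7 + 10/7 = 8/7 ≈ 1.1429)
-v = -1*8/7 = -8/7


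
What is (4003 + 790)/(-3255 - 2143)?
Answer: -4793/5398 ≈ -0.88792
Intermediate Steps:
(4003 + 790)/(-3255 - 2143) = 4793/(-5398) = 4793*(-1/5398) = -4793/5398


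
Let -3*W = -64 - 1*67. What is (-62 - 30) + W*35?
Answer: 4309/3 ≈ 1436.3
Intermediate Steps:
W = 131/3 (W = -(-64 - 1*67)/3 = -(-64 - 67)/3 = -⅓*(-131) = 131/3 ≈ 43.667)
(-62 - 30) + W*35 = (-62 - 30) + (131/3)*35 = -92 + 4585/3 = 4309/3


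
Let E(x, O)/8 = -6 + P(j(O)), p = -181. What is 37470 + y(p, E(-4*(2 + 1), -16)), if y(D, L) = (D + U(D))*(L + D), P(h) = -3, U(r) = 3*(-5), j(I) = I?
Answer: 87058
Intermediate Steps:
U(r) = -15
E(x, O) = -72 (E(x, O) = 8*(-6 - 3) = 8*(-9) = -72)
y(D, L) = (-15 + D)*(D + L) (y(D, L) = (D - 15)*(L + D) = (-15 + D)*(D + L))
37470 + y(p, E(-4*(2 + 1), -16)) = 37470 + ((-181)**2 - 15*(-181) - 15*(-72) - 181*(-72)) = 37470 + (32761 + 2715 + 1080 + 13032) = 37470 + 49588 = 87058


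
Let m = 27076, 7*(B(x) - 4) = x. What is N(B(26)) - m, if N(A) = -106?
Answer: -27182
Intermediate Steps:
B(x) = 4 + x/7
N(B(26)) - m = -106 - 1*27076 = -106 - 27076 = -27182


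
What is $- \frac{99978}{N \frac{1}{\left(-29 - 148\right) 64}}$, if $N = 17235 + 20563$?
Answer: $\frac{566275392}{18899} \approx 29963.0$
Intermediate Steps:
$N = 37798$
$- \frac{99978}{N \frac{1}{\left(-29 - 148\right) 64}} = - \frac{99978}{37798 \frac{1}{\left(-29 - 148\right) 64}} = - \frac{99978}{37798 \frac{1}{\left(-177\right) 64}} = - \frac{99978}{37798 \frac{1}{-11328}} = - \frac{99978}{37798 \left(- \frac{1}{11328}\right)} = - \frac{99978}{- \frac{18899}{5664}} = \left(-99978\right) \left(- \frac{5664}{18899}\right) = \frac{566275392}{18899}$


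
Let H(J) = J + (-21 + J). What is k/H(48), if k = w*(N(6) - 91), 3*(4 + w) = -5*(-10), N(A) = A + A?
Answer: -3002/225 ≈ -13.342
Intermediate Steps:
N(A) = 2*A
H(J) = -21 + 2*J
w = 38/3 (w = -4 + (-5*(-10))/3 = -4 + (⅓)*50 = -4 + 50/3 = 38/3 ≈ 12.667)
k = -3002/3 (k = 38*(2*6 - 91)/3 = 38*(12 - 91)/3 = (38/3)*(-79) = -3002/3 ≈ -1000.7)
k/H(48) = -3002/(3*(-21 + 2*48)) = -3002/(3*(-21 + 96)) = -3002/3/75 = -3002/3*1/75 = -3002/225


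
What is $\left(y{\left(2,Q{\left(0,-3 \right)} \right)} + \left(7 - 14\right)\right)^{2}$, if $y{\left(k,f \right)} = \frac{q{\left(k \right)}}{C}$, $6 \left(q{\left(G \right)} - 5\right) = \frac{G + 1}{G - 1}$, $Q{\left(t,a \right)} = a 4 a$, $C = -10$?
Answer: $\frac{22801}{400} \approx 57.003$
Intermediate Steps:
$Q{\left(t,a \right)} = 4 a^{2}$ ($Q{\left(t,a \right)} = 4 a a = 4 a^{2}$)
$q{\left(G \right)} = 5 + \frac{1 + G}{6 \left(-1 + G\right)}$ ($q{\left(G \right)} = 5 + \frac{\left(G + 1\right) \frac{1}{G - 1}}{6} = 5 + \frac{\left(1 + G\right) \frac{1}{-1 + G}}{6} = 5 + \frac{\frac{1}{-1 + G} \left(1 + G\right)}{6} = 5 + \frac{1 + G}{6 \left(-1 + G\right)}$)
$y{\left(k,f \right)} = - \frac{-29 + 31 k}{60 \left(-1 + k\right)}$ ($y{\left(k,f \right)} = \frac{\frac{1}{6} \frac{1}{-1 + k} \left(-29 + 31 k\right)}{-10} = \frac{-29 + 31 k}{6 \left(-1 + k\right)} \left(- \frac{1}{10}\right) = - \frac{-29 + 31 k}{60 \left(-1 + k\right)}$)
$\left(y{\left(2,Q{\left(0,-3 \right)} \right)} + \left(7 - 14\right)\right)^{2} = \left(\frac{29 - 62}{60 \left(-1 + 2\right)} + \left(7 - 14\right)\right)^{2} = \left(\frac{29 - 62}{60 \cdot 1} + \left(7 - 14\right)\right)^{2} = \left(\frac{1}{60} \cdot 1 \left(-33\right) - 7\right)^{2} = \left(- \frac{11}{20} - 7\right)^{2} = \left(- \frac{151}{20}\right)^{2} = \frac{22801}{400}$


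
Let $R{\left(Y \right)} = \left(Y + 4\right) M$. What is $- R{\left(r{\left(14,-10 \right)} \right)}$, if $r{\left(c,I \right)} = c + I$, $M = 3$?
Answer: $-24$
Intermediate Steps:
$r{\left(c,I \right)} = I + c$
$R{\left(Y \right)} = 12 + 3 Y$ ($R{\left(Y \right)} = \left(Y + 4\right) 3 = \left(4 + Y\right) 3 = 12 + 3 Y$)
$- R{\left(r{\left(14,-10 \right)} \right)} = - (12 + 3 \left(-10 + 14\right)) = - (12 + 3 \cdot 4) = - (12 + 12) = \left(-1\right) 24 = -24$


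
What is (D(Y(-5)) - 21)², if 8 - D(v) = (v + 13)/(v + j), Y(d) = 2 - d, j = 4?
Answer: 26569/121 ≈ 219.58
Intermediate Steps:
D(v) = 8 - (13 + v)/(4 + v) (D(v) = 8 - (v + 13)/(v + 4) = 8 - (13 + v)/(4 + v))
(D(Y(-5)) - 21)² = ((19 + 7*(2 - 1*(-5)))/(4 + (2 - 1*(-5))) - 21)² = ((19 + 7*(2 + 5))/(4 + (2 + 5)) - 21)² = ((19 + 7*7)/(4 + 7) - 21)² = ((19 + 49)/11 - 21)² = ((1/11)*68 - 21)² = (68/11 - 21)² = (-163/11)² = 26569/121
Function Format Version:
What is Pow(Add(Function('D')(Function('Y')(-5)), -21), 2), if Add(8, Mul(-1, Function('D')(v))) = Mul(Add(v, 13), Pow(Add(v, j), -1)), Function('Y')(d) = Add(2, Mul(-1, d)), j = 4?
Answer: Rational(26569, 121) ≈ 219.58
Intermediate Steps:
Function('D')(v) = Add(8, Mul(-1, Pow(Add(4, v), -1), Add(13, v))) (Function('D')(v) = Add(8, Mul(-1, Mul(Add(v, 13), Pow(Add(v, 4), -1)))) = Add(8, Mul(-1, Mul(Add(13, v), Pow(Add(4, v), -1)))) = Add(8, Mul(-1, Mul(Pow(Add(4, v), -1), Add(13, v)))) = Add(8, Mul(-1, Pow(Add(4, v), -1), Add(13, v))))
Pow(Add(Function('D')(Function('Y')(-5)), -21), 2) = Pow(Add(Mul(Pow(Add(4, Add(2, Mul(-1, -5))), -1), Add(19, Mul(7, Add(2, Mul(-1, -5))))), -21), 2) = Pow(Add(Mul(Pow(Add(4, Add(2, 5)), -1), Add(19, Mul(7, Add(2, 5)))), -21), 2) = Pow(Add(Mul(Pow(Add(4, 7), -1), Add(19, Mul(7, 7))), -21), 2) = Pow(Add(Mul(Pow(11, -1), Add(19, 49)), -21), 2) = Pow(Add(Mul(Rational(1, 11), 68), -21), 2) = Pow(Add(Rational(68, 11), -21), 2) = Pow(Rational(-163, 11), 2) = Rational(26569, 121)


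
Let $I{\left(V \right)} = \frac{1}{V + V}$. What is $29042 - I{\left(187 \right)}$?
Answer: $\frac{10861707}{374} \approx 29042.0$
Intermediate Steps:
$I{\left(V \right)} = \frac{1}{2 V}$
$29042 - I{\left(187 \right)} = 29042 - \frac{1}{2 \cdot 187} = 29042 - \frac{1}{2} \cdot \frac{1}{187} = 29042 - \frac{1}{374} = \frac{10861707}{374}$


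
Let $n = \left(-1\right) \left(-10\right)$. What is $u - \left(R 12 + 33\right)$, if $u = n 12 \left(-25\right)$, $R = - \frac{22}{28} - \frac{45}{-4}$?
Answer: $- \frac{22110}{7} \approx -3158.6$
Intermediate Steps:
$n = 10$
$R = \frac{293}{28}$ ($R = \left(-22\right) \frac{1}{28} - - \frac{45}{4} = - \frac{11}{14} + \frac{45}{4} = \frac{293}{28} \approx 10.464$)
$u = -3000$ ($u = 10 \cdot 12 \left(-25\right) = 120 \left(-25\right) = -3000$)
$u - \left(R 12 + 33\right) = -3000 - \left(\frac{293}{28} \cdot 12 + 33\right) = -3000 - \left(\frac{879}{7} + 33\right) = -3000 - \frac{1110}{7} = - \frac{22110}{7}$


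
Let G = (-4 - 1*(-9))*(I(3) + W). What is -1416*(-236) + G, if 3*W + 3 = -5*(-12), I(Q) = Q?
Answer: 334286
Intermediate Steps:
W = 19 (W = -1 + (-5*(-12))/3 = -1 + (⅓)*60 = -1 + 20 = 19)
G = 110 (G = (-4 - 1*(-9))*(3 + 19) = (-4 + 9)*22 = 5*22 = 110)
-1416*(-236) + G = -1416*(-236) + 110 = 334176 + 110 = 334286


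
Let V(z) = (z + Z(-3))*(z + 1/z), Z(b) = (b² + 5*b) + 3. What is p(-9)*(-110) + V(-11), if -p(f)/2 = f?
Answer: -20072/11 ≈ -1824.7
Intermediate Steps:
Z(b) = 3 + b² + 5*b
p(f) = -2*f
V(z) = (-3 + z)*(z + 1/z) (V(z) = (z + (3 + (-3)² + 5*(-3)))*(z + 1/z) = (z + (3 + 9 - 15))*(z + 1/z) = (z - 3)*(z + 1/z) = (-3 + z)*(z + 1/z))
p(-9)*(-110) + V(-11) = -2*(-9)*(-110) + (1 + (-11)² - 3*(-11) - 3/(-11)) = 18*(-110) + (1 + 121 + 33 - 3*(-1/11)) = -1980 + (1 + 121 + 33 + 3/11) = -1980 + 1708/11 = -20072/11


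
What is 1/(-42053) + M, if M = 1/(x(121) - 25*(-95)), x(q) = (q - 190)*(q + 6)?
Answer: -48441/268634564 ≈ -0.00018032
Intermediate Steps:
x(q) = (-190 + q)*(6 + q)
M = -1/6388 (M = 1/((-1140 + 121² - 184*121) - 25*(-95)) = 1/((-1140 + 14641 - 22264) + 2375) = 1/(-8763 + 2375) = 1/(-6388) = -1/6388 ≈ -0.00015654)
1/(-42053) + M = 1/(-42053) - 1/6388 = -1/42053 - 1/6388 = -48441/268634564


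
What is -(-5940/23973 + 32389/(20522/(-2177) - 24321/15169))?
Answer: 111009454886531/37801065905 ≈ 2936.7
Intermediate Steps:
-(-5940/23973 + 32389/(20522/(-2177) - 24321/15169)) = -(-5940*1/23973 + 32389/(20522*(-1/2177) - 24321*1/15169)) = -(-1980/7991 + 32389/(-20522/2177 - 2211/1379)) = -(-1980/7991 + 32389/(-4730455/428869)) = -(-1980/7991 + 32389*(-428869/4730455)) = -(-1980/7991 - 13890638041/4730455) = -1*(-111009454886531/37801065905) = 111009454886531/37801065905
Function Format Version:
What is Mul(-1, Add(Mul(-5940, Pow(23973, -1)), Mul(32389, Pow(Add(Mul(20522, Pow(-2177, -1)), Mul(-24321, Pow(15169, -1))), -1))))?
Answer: Rational(111009454886531, 37801065905) ≈ 2936.7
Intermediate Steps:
Mul(-1, Add(Mul(-5940, Pow(23973, -1)), Mul(32389, Pow(Add(Mul(20522, Pow(-2177, -1)), Mul(-24321, Pow(15169, -1))), -1)))) = Mul(-1, Add(Mul(-5940, Rational(1, 23973)), Mul(32389, Pow(Add(Mul(20522, Rational(-1, 2177)), Mul(-24321, Rational(1, 15169))), -1)))) = Mul(-1, Add(Rational(-1980, 7991), Mul(32389, Pow(Add(Rational(-20522, 2177), Rational(-2211, 1379)), -1)))) = Mul(-1, Add(Rational(-1980, 7991), Mul(32389, Pow(Rational(-4730455, 428869), -1)))) = Mul(-1, Add(Rational(-1980, 7991), Mul(32389, Rational(-428869, 4730455)))) = Mul(-1, Add(Rational(-1980, 7991), Rational(-13890638041, 4730455))) = Mul(-1, Rational(-111009454886531, 37801065905)) = Rational(111009454886531, 37801065905)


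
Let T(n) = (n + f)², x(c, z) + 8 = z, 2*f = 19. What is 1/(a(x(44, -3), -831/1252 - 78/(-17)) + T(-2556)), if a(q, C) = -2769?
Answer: 4/25927573 ≈ 1.5428e-7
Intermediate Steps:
f = 19/2 (f = (½)*19 = 19/2 ≈ 9.5000)
x(c, z) = -8 + z
T(n) = (19/2 + n)² (T(n) = (n + 19/2)² = (19/2 + n)²)
1/(a(x(44, -3), -831/1252 - 78/(-17)) + T(-2556)) = 1/(-2769 + (19 + 2*(-2556))²/4) = 1/(-2769 + (19 - 5112)²/4) = 1/(-2769 + (¼)*(-5093)²) = 1/(-2769 + (¼)*25938649) = 1/(-2769 + 25938649/4) = 1/(25927573/4) = 4/25927573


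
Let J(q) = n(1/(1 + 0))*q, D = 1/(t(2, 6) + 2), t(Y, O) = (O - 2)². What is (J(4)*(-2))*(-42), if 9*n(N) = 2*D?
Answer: 112/27 ≈ 4.1481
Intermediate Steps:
t(Y, O) = (-2 + O)²
D = 1/18 (D = 1/((-2 + 6)² + 2) = 1/(4² + 2) = 1/(16 + 2) = 1/18 ≈ 0.055556)
n(N) = 1/81 (n(N) = (2*(1/18))/9 = (⅑)*(⅑) = 1/81)
J(q) = q/81
(J(4)*(-2))*(-42) = (((1/81)*4)*(-2))*(-42) = ((4/81)*(-2))*(-42) = -8/81*(-42) = 112/27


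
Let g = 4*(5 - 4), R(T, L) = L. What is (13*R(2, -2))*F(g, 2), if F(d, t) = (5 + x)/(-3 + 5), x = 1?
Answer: -78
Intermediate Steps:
g = 4 (g = 4*1 = 4)
F(d, t) = 3 (F(d, t) = (5 + 1)/(-3 + 5) = 6/2 = 6*(½) = 3)
(13*R(2, -2))*F(g, 2) = (13*(-2))*3 = -26*3 = -78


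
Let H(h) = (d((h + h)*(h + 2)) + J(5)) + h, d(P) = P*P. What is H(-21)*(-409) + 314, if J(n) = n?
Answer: -260445978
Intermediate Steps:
d(P) = P**2
H(h) = 5 + h + 4*h**2*(2 + h)**2 (H(h) = (((h + h)*(h + 2))**2 + 5) + h = (((2*h)*(2 + h))**2 + 5) + h = ((2*h*(2 + h))**2 + 5) + h = (4*h**2*(2 + h)**2 + 5) + h = (5 + 4*h**2*(2 + h)**2) + h = 5 + h + 4*h**2*(2 + h)**2)
H(-21)*(-409) + 314 = (5 - 21 + 4*(-21)**2*(2 - 21)**2)*(-409) + 314 = (5 - 21 + 4*441*(-19)**2)*(-409) + 314 = (5 - 21 + 4*441*361)*(-409) + 314 = (5 - 21 + 636804)*(-409) + 314 = 636788*(-409) + 314 = -260446292 + 314 = -260445978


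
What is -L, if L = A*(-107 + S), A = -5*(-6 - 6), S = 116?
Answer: -540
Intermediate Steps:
A = 60 (A = -5*(-12) = 60)
L = 540 (L = 60*(-107 + 116) = 60*9 = 540)
-L = -1*540 = -540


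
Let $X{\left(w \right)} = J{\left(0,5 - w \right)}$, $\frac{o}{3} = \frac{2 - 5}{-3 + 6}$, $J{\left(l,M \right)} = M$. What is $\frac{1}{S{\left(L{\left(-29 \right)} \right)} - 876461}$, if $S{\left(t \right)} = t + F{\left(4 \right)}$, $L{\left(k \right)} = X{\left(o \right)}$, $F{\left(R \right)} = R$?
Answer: $- \frac{1}{876449} \approx -1.141 \cdot 10^{-6}$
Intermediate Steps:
$o = -3$ ($o = 3 \frac{2 - 5}{-3 + 6} = 3 \left(- \frac{3}{3}\right) = 3 \left(\left(-3\right) \frac{1}{3}\right) = 3 \left(-1\right) = -3$)
$X{\left(w \right)} = 5 - w$
$L{\left(k \right)} = 8$ ($L{\left(k \right)} = 5 - -3 = 5 + 3 = 8$)
$S{\left(t \right)} = 4 + t$ ($S{\left(t \right)} = t + 4 = 4 + t$)
$\frac{1}{S{\left(L{\left(-29 \right)} \right)} - 876461} = \frac{1}{\left(4 + 8\right) - 876461} = \frac{1}{12 - 876461} = \frac{1}{-876449} = - \frac{1}{876449}$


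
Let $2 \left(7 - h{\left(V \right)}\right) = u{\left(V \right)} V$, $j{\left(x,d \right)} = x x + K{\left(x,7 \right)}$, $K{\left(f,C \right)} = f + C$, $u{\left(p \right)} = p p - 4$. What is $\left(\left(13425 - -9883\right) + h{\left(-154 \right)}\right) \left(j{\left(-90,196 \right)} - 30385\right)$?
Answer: $-41361541152$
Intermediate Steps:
$u{\left(p \right)} = -4 + p^{2}$ ($u{\left(p \right)} = p^{2} - 4 = -4 + p^{2}$)
$K{\left(f,C \right)} = C + f$
$j{\left(x,d \right)} = 7 + x + x^{2}$ ($j{\left(x,d \right)} = x x + \left(7 + x\right) = x^{2} + \left(7 + x\right) = 7 + x + x^{2}$)
$h{\left(V \right)} = 7 - \frac{V \left(-4 + V^{2}\right)}{2}$ ($h{\left(V \right)} = 7 - \frac{\left(-4 + V^{2}\right) V}{2} = 7 - \frac{V \left(-4 + V^{2}\right)}{2}$)
$\left(\left(13425 - -9883\right) + h{\left(-154 \right)}\right) \left(j{\left(-90,196 \right)} - 30385\right) = \left(\left(13425 - -9883\right) - \left(-7 - 77 \left(-4 + \left(-154\right)^{2}\right)\right)\right) \left(\left(7 - 90 + \left(-90\right)^{2}\right) - 30385\right) = \left(\left(13425 + 9883\right) - \left(-7 - 77 \left(-4 + 23716\right)\right)\right) \left(\left(7 - 90 + 8100\right) - 30385\right) = \left(23308 - \left(-7 - 1825824\right)\right) \left(8017 - 30385\right) = \left(23308 + \left(7 + 1825824\right)\right) \left(-22368\right) = \left(23308 + 1825831\right) \left(-22368\right) = 1849139 \left(-22368\right) = -41361541152$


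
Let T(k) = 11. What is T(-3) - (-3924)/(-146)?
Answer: -1159/73 ≈ -15.877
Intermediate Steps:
T(-3) - (-3924)/(-146) = 11 - (-3924)/(-146) = 11 - (-3924)*(-1)/146 = 11 - 36*109/146 = 11 - 1962/73 = -1159/73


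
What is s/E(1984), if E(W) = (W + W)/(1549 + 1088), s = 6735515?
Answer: 17761553055/3968 ≈ 4.4762e+6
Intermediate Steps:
E(W) = 2*W/2637 (E(W) = (2*W)/2637 = (2*W)*(1/2637) = 2*W/2637)
s/E(1984) = 6735515/(((2/2637)*1984)) = 6735515/(3968/2637) = 6735515*(2637/3968) = 17761553055/3968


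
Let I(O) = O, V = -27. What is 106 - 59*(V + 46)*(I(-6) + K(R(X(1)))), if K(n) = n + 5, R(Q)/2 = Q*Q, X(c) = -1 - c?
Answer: -7741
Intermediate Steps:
R(Q) = 2*Q² (R(Q) = 2*(Q*Q) = 2*Q²)
K(n) = 5 + n
106 - 59*(V + 46)*(I(-6) + K(R(X(1)))) = 106 - 59*(-27 + 46)*(-6 + (5 + 2*(-1 - 1*1)²)) = 106 - 1121*(-6 + (5 + 2*(-1 - 1)²)) = 106 - 1121*(-6 + (5 + 2*(-2)²)) = 106 - 1121*(-6 + (5 + 2*4)) = 106 - 1121*(-6 + (5 + 8)) = 106 - 1121*(-6 + 13) = 106 - 1121*7 = 106 - 59*133 = 106 - 7847 = -7741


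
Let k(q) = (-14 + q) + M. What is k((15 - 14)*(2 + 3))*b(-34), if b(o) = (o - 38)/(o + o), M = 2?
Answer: -126/17 ≈ -7.4118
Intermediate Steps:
b(o) = (-38 + o)/(2*o) (b(o) = (-38 + o)/((2*o)) = (-38 + o)*(1/(2*o)) = (-38 + o)/(2*o))
k(q) = -12 + q (k(q) = (-14 + q) + 2 = -12 + q)
k((15 - 14)*(2 + 3))*b(-34) = (-12 + (15 - 14)*(2 + 3))*((½)*(-38 - 34)/(-34)) = (-12 + 1*5)*((½)*(-1/34)*(-72)) = (-12 + 5)*(18/17) = -7*18/17 = -126/17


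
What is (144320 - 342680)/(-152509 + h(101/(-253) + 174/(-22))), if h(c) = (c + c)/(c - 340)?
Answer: 8739939960/6719696947 ≈ 1.3006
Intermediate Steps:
h(c) = 2*c/(-340 + c) (h(c) = (2*c)/(-340 + c) = 2*c/(-340 + c))
(144320 - 342680)/(-152509 + h(101/(-253) + 174/(-22))) = (144320 - 342680)/(-152509 + 2*(101/(-253) + 174/(-22))/(-340 + (101/(-253) + 174/(-22)))) = -198360/(-152509 + 2*(101*(-1/253) + 174*(-1/22))/(-340 + (101*(-1/253) + 174*(-1/22)))) = -198360/(-152509 + 2*(-101/253 - 87/11)/(-340 + (-101/253 - 87/11))) = -198360/(-152509 + 2*(-2102/253)/(-340 - 2102/253)) = -198360/(-152509 + 2*(-2102/253)/(-88122/253)) = -198360/(-152509 + 2*(-2102/253)*(-253/88122)) = -198360/(-152509 + 2102/44061) = -198360/(-6719696947/44061) = -198360*(-44061/6719696947) = 8739939960/6719696947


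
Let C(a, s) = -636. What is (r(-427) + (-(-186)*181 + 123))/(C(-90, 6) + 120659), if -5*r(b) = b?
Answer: 169372/600115 ≈ 0.28223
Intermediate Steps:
r(b) = -b/5
(r(-427) + (-(-186)*181 + 123))/(C(-90, 6) + 120659) = (-⅕*(-427) + (-(-186)*181 + 123))/(-636 + 120659) = (427/5 + (-186*(-181) + 123))/120023 = (427/5 + (33666 + 123))*(1/120023) = (427/5 + 33789)*(1/120023) = (169372/5)*(1/120023) = 169372/600115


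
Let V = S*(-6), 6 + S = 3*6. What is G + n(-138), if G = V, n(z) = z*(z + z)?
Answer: 38016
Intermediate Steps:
n(z) = 2*z² (n(z) = z*(2*z) = 2*z²)
S = 12 (S = -6 + 3*6 = -6 + 18 = 12)
V = -72 (V = 12*(-6) = -72)
G = -72
G + n(-138) = -72 + 2*(-138)² = -72 + 2*19044 = -72 + 38088 = 38016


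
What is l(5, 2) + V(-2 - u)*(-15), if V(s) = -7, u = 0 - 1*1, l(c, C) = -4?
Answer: 101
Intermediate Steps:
u = -1 (u = 0 - 1 = -1)
l(5, 2) + V(-2 - u)*(-15) = -4 - 7*(-15) = -4 + 105 = 101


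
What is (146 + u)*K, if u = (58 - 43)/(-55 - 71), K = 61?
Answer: 373747/42 ≈ 8898.7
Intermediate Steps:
u = -5/42 (u = 15/(-126) = 15*(-1/126) = -5/42 ≈ -0.11905)
(146 + u)*K = (146 - 5/42)*61 = (6127/42)*61 = 373747/42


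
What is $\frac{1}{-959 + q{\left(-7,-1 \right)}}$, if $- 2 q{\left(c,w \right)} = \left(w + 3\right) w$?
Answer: $- \frac{1}{958} \approx -0.0010438$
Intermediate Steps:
$q{\left(c,w \right)} = - \frac{w \left(3 + w\right)}{2}$ ($q{\left(c,w \right)} = - \frac{\left(w + 3\right) w}{2} = - \frac{\left(3 + w\right) w}{2} = - \frac{w \left(3 + w\right)}{2}$)
$\frac{1}{-959 + q{\left(-7,-1 \right)}} = \frac{1}{-959 - - \frac{3 - 1}{2}} = \frac{1}{-959 - \left(- \frac{1}{2}\right) 2} = \frac{1}{-959 + 1} = \frac{1}{-958} = - \frac{1}{958}$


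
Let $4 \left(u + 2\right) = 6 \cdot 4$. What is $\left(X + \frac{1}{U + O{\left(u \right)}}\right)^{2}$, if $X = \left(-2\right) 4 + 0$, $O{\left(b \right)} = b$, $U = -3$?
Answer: $49$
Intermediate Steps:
$u = 4$ ($u = -2 + \frac{6 \cdot 4}{4} = -2 + \frac{1}{4} \cdot 24 = -2 + 6 = 4$)
$X = -8$ ($X = -8 + 0 = -8$)
$\left(X + \frac{1}{U + O{\left(u \right)}}\right)^{2} = \left(-8 + \frac{1}{-3 + 4}\right)^{2} = \left(-8 + 1^{-1}\right)^{2} = \left(-8 + 1\right)^{2} = \left(-7\right)^{2} = 49$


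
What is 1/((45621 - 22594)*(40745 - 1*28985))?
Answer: 1/270797520 ≈ 3.6928e-9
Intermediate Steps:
1/((45621 - 22594)*(40745 - 1*28985)) = 1/(23027*(40745 - 28985)) = 1/(23027*11760) = 1/270797520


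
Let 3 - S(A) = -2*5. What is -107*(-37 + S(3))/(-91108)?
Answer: -642/22777 ≈ -0.028186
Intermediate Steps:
S(A) = 13 (S(A) = 3 - (-2)*5 = 3 - 1*(-10) = 3 + 10 = 13)
-107*(-37 + S(3))/(-91108) = -107*(-37 + 13)/(-91108) = -107*(-24)*(-1/91108) = 2568*(-1/91108) = -642/22777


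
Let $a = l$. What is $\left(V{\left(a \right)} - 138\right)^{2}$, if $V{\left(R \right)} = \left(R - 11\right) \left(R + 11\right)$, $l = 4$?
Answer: $59049$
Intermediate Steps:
$a = 4$
$V{\left(R \right)} = \left(-11 + R\right) \left(11 + R\right)$
$\left(V{\left(a \right)} - 138\right)^{2} = \left(\left(-121 + 4^{2}\right) - 138\right)^{2} = \left(\left(-121 + 16\right) - 138\right)^{2} = \left(-105 - 138\right)^{2} = \left(-243\right)^{2} = 59049$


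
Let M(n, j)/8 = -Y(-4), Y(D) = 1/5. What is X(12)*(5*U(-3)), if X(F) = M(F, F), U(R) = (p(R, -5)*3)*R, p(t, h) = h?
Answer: -360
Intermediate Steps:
Y(D) = ⅕
U(R) = -15*R (U(R) = (-5*3)*R = -15*R)
M(n, j) = -8/5 (M(n, j) = 8*(-1*⅕) = 8*(-⅕) = -8/5)
X(F) = -8/5
X(12)*(5*U(-3)) = -8*(-15*(-3)) = -8*45 = -8/5*225 = -360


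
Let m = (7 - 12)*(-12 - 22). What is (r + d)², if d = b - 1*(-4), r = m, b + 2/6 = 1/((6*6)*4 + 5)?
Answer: 6026727424/199809 ≈ 30162.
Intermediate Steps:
b = -146/447 (b = -⅓ + 1/((6*6)*4 + 5) = -⅓ + 1/(36*4 + 5) = -⅓ + 1/(144 + 5) = -⅓ + 1/149 = -146/447 ≈ -0.32662)
m = 170 (m = -5*(-34) = 170)
r = 170
d = 1642/447 (d = -146/447 - 1*(-4) = -146/447 + 4 = 1642/447 ≈ 3.6734)
(r + d)² = (170 + 1642/447)² = (77632/447)² = 6026727424/199809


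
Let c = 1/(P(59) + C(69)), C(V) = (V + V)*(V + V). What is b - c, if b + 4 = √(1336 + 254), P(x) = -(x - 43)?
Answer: -76113/19028 + √1590 ≈ 35.875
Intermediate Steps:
C(V) = 4*V² (C(V) = (2*V)*(2*V) = 4*V²)
P(x) = 43 - x (P(x) = -(-43 + x) = 43 - x)
c = 1/19028 (c = 1/((43 - 1*59) + 4*69²) = 1/((43 - 59) + 4*4761) = 1/(-16 + 19044) = 1/19028 ≈ 5.2554e-5)
b = -4 + √1590 (b = -4 + √(1336 + 254) = -4 + √1590 ≈ 35.875)
b - c = (-4 + √1590) - 1*1/19028 = (-4 + √1590) - 1/19028 = -76113/19028 + √1590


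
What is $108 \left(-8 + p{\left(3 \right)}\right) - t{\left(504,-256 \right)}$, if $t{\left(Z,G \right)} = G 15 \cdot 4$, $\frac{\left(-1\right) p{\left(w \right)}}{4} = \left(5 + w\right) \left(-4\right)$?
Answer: $28320$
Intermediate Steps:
$p{\left(w \right)} = 80 + 16 w$ ($p{\left(w \right)} = - 4 \left(5 + w\right) \left(-4\right) = - 4 \left(-20 - 4 w\right) = 80 + 16 w$)
$t{\left(Z,G \right)} = 60 G$ ($t{\left(Z,G \right)} = 15 G 4 = 60 G$)
$108 \left(-8 + p{\left(3 \right)}\right) - t{\left(504,-256 \right)} = 108 \left(-8 + \left(80 + 16 \cdot 3\right)\right) - 60 \left(-256\right) = 108 \left(-8 + \left(80 + 48\right)\right) - -15360 = 108 \left(-8 + 128\right) + 15360 = 108 \cdot 120 + 15360 = 12960 + 15360 = 28320$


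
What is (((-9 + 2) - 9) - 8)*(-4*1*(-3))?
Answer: -288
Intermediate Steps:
(((-9 + 2) - 9) - 8)*(-4*1*(-3)) = ((-7 - 9) - 8)*(-4*(-3)) = (-16 - 8)*12 = -24*12 = -288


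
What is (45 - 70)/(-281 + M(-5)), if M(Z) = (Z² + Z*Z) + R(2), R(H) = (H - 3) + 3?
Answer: 25/229 ≈ 0.10917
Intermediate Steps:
R(H) = H (R(H) = (-3 + H) + 3 = H)
M(Z) = 2 + 2*Z² (M(Z) = (Z² + Z*Z) + 2 = (Z² + Z²) + 2 = 2*Z² + 2 = 2 + 2*Z²)
(45 - 70)/(-281 + M(-5)) = (45 - 70)/(-281 + (2 + 2*(-5)²)) = -25/(-281 + (2 + 2*25)) = -25/(-281 + (2 + 50)) = -25/(-281 + 52) = -25/(-229) = -25*(-1/229) = 25/229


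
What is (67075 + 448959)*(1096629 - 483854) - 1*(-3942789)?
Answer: 316216677139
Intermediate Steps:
(67075 + 448959)*(1096629 - 483854) - 1*(-3942789) = 516034*612775 + 3942789 = 316212734350 + 3942789 = 316216677139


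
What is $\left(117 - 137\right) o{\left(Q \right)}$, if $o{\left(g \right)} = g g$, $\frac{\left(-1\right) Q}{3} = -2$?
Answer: $-720$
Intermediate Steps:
$Q = 6$ ($Q = \left(-3\right) \left(-2\right) = 6$)
$o{\left(g \right)} = g^{2}$
$\left(117 - 137\right) o{\left(Q \right)} = \left(117 - 137\right) 6^{2} = \left(-20\right) 36 = -720$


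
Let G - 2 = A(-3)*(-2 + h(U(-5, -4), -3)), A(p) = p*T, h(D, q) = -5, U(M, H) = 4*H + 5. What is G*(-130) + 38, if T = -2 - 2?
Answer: 10698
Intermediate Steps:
T = -4
U(M, H) = 5 + 4*H
A(p) = -4*p (A(p) = p*(-4) = -4*p)
G = -82 (G = 2 + (-4*(-3))*(-2 - 5) = 2 + 12*(-7) = 2 - 84 = -82)
G*(-130) + 38 = -82*(-130) + 38 = 10660 + 38 = 10698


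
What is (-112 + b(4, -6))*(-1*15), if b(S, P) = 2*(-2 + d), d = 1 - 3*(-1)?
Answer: 1620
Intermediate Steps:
d = 4 (d = 1 + 3 = 4)
b(S, P) = 4 (b(S, P) = 2*(-2 + 4) = 2*2 = 4)
(-112 + b(4, -6))*(-1*15) = (-112 + 4)*(-1*15) = -108*(-15) = 1620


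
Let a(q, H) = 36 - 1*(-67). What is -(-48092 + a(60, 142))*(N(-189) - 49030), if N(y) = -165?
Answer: -2360818855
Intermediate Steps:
a(q, H) = 103 (a(q, H) = 36 + 67 = 103)
-(-48092 + a(60, 142))*(N(-189) - 49030) = -(-48092 + 103)*(-165 - 49030) = -(-47989)*(-49195) = -1*2360818855 = -2360818855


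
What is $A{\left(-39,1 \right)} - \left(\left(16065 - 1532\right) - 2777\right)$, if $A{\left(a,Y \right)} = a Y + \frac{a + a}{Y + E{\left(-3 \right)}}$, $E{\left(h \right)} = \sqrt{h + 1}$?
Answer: $\frac{- 11795 \sqrt{2} + 11873 i}{\sqrt{2} - i} \approx -11821.0 + 36.77 i$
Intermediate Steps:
$E{\left(h \right)} = \sqrt{1 + h}$
$A{\left(a,Y \right)} = Y a + \frac{2 a}{Y + i \sqrt{2}}$ ($A{\left(a,Y \right)} = a Y + \frac{a + a}{Y + \sqrt{1 - 3}} = Y a + \frac{2 a}{Y + \sqrt{-2}} = Y a + \frac{2 a}{Y + i \sqrt{2}}$)
$A{\left(-39,1 \right)} - \left(\left(16065 - 1532\right) - 2777\right) = - \frac{39 \left(2 + 1^{2} + i 1 \sqrt{2}\right)}{1 + i \sqrt{2}} - \left(\left(16065 - 1532\right) - 2777\right) = - \frac{39 \left(2 + 1 + i \sqrt{2}\right)}{1 + i \sqrt{2}} - \left(14533 - 2777\right) = - \frac{39 \left(3 + i \sqrt{2}\right)}{1 + i \sqrt{2}} - \left(14533 - 2777\right) = - \frac{39 \left(3 + i \sqrt{2}\right)}{1 + i \sqrt{2}} - 11756 = -11756 - \frac{39 \left(3 + i \sqrt{2}\right)}{1 + i \sqrt{2}}$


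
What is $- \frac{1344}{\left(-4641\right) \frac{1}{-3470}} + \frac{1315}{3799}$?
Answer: $- \frac{843391305}{839579} \approx -1004.5$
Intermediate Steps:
$- \frac{1344}{\left(-4641\right) \frac{1}{-3470}} + \frac{1315}{3799} = - \frac{1344}{\left(-4641\right) \left(- \frac{1}{3470}\right)} + 1315 \cdot \frac{1}{3799} = - \frac{1344}{\frac{4641}{3470}} + \frac{1315}{3799} = \left(-1344\right) \frac{3470}{4641} + \frac{1315}{3799} = - \frac{222080}{221} + \frac{1315}{3799} = - \frac{843391305}{839579}$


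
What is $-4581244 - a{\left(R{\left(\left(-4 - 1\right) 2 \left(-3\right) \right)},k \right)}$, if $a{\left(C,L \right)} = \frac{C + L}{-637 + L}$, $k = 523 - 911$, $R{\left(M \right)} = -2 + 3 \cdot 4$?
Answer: $- \frac{4695775478}{1025} \approx -4.5812 \cdot 10^{6}$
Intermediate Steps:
$R{\left(M \right)} = 10$ ($R{\left(M \right)} = -2 + 12 = 10$)
$k = -388$ ($k = 523 - 911 = -388$)
$a{\left(C,L \right)} = \frac{C + L}{-637 + L}$
$-4581244 - a{\left(R{\left(\left(-4 - 1\right) 2 \left(-3\right) \right)},k \right)} = -4581244 - \frac{10 - 388}{-637 - 388} = -4581244 - \frac{1}{-1025} \left(-378\right) = -4581244 - \left(- \frac{1}{1025}\right) \left(-378\right) = -4581244 - \frac{378}{1025} = - \frac{4695775478}{1025}$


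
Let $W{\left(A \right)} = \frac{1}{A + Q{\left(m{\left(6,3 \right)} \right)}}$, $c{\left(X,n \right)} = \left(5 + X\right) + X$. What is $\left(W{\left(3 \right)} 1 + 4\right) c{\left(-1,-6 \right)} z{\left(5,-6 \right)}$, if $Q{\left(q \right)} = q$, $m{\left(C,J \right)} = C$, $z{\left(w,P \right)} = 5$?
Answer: $\frac{185}{3} \approx 61.667$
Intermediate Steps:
$c{\left(X,n \right)} = 5 + 2 X$
$W{\left(A \right)} = \frac{1}{6 + A}$ ($W{\left(A \right)} = \frac{1}{A + 6} = \frac{1}{6 + A}$)
$\left(W{\left(3 \right)} 1 + 4\right) c{\left(-1,-6 \right)} z{\left(5,-6 \right)} = \left(\frac{1}{6 + 3} \cdot 1 + 4\right) \left(5 + 2 \left(-1\right)\right) 5 = \left(\frac{1}{9} \cdot 1 + 4\right) \left(5 - 2\right) 5 = \left(\frac{1}{9} \cdot 1 + 4\right) 3 \cdot 5 = \left(\frac{1}{9} + 4\right) 3 \cdot 5 = \frac{37}{9} \cdot 3 \cdot 5 = \frac{37}{3} \cdot 5 = \frac{185}{3}$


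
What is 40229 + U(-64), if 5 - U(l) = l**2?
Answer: 36138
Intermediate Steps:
U(l) = 5 - l**2
40229 + U(-64) = 40229 + (5 - 1*(-64)**2) = 40229 + (5 - 1*4096) = 40229 + (5 - 4096) = 40229 - 4091 = 36138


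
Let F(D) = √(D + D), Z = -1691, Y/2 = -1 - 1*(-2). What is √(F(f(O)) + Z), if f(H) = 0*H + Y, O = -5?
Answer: I*√1689 ≈ 41.097*I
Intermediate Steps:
Y = 2 (Y = 2*(-1 - 1*(-2)) = 2*(-1 + 2) = 2*1 = 2)
f(H) = 2 (f(H) = 0*H + 2 = 0 + 2 = 2)
F(D) = √2*√D (F(D) = √(2*D) = √2*√D)
√(F(f(O)) + Z) = √(√2*√2 - 1691) = √(2 - 1691) = √(-1689) = I*√1689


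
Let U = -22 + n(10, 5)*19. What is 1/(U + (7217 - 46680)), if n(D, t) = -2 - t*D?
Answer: -1/40473 ≈ -2.4708e-5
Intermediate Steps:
n(D, t) = -2 - D*t
U = -1010 (U = -22 + (-2 - 1*10*5)*19 = -22 + (-2 - 50)*19 = -22 - 52*19 = -22 - 988 = -1010)
1/(U + (7217 - 46680)) = 1/(-1010 + (7217 - 46680)) = 1/(-1010 - 39463) = 1/(-40473) = -1/40473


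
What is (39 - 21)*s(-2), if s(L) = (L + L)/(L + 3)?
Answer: -72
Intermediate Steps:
s(L) = 2*L/(3 + L) (s(L) = (2*L)/(3 + L) = 2*L/(3 + L))
(39 - 21)*s(-2) = (39 - 21)*(2*(-2)/(3 - 2)) = 18*(2*(-2)/1) = 18*(2*(-2)*1) = 18*(-4) = -72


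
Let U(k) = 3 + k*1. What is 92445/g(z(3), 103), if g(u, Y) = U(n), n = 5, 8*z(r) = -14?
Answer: 92445/8 ≈ 11556.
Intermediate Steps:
z(r) = -7/4 (z(r) = (⅛)*(-14) = -7/4)
U(k) = 3 + k
g(u, Y) = 8 (g(u, Y) = 3 + 5 = 8)
92445/g(z(3), 103) = 92445/8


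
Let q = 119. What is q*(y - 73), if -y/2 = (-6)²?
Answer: -17255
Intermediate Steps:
y = -72 (y = -2*(-6)² = -2*36 = -72)
q*(y - 73) = 119*(-72 - 73) = 119*(-145) = -17255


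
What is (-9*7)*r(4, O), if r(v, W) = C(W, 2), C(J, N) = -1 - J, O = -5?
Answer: -252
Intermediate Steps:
r(v, W) = -1 - W
(-9*7)*r(4, O) = (-9*7)*(-1 - 1*(-5)) = -63*(-1 + 5) = -63*4 = -252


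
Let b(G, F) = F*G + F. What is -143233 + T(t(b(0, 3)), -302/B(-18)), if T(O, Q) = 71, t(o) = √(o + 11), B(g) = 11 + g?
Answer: -143162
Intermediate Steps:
b(G, F) = F + F*G
t(o) = √(11 + o)
-143233 + T(t(b(0, 3)), -302/B(-18)) = -143233 + 71 = -143162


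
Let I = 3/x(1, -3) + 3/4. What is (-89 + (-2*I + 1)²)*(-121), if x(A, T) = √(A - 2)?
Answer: 60379/4 + 726*I ≈ 15095.0 + 726.0*I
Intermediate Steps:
x(A, T) = √(-2 + A)
I = ¾ - 3*I (I = 3/(√(-2 + 1)) + 3/4 = 3/(√(-1)) + 3*(¼) = 3/I + ¾ = 3*(-I) + ¾ = -3*I + ¾ = ¾ - 3*I ≈ 0.75 - 3.0*I)
(-89 + (-2*I + 1)²)*(-121) = (-89 + (-2*(¾ - 3*I) + 1)²)*(-121) = (-89 + ((-3/2 + 6*I) + 1)²)*(-121) = (-89 + (-½ + 6*I)²)*(-121) = 10769 - 121*(-½ + 6*I)²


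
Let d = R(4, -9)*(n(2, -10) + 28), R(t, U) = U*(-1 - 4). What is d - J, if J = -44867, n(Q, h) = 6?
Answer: 46397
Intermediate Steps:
R(t, U) = -5*U (R(t, U) = U*(-5) = -5*U)
d = 1530 (d = (-5*(-9))*(6 + 28) = 45*34 = 1530)
d - J = 1530 - 1*(-44867) = 1530 + 44867 = 46397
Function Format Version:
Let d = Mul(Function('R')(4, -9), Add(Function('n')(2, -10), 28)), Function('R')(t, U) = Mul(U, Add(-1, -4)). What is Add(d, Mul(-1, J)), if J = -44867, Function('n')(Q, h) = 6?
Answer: 46397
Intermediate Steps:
Function('R')(t, U) = Mul(-5, U) (Function('R')(t, U) = Mul(U, -5) = Mul(-5, U))
d = 1530 (d = Mul(Mul(-5, -9), Add(6, 28)) = Mul(45, 34) = 1530)
Add(d, Mul(-1, J)) = Add(1530, Mul(-1, -44867)) = Add(1530, 44867) = 46397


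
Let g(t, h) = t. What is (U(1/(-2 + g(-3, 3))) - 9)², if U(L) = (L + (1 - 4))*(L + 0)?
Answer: 43681/625 ≈ 69.890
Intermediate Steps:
U(L) = L*(-3 + L) (U(L) = (L - 3)*L = (-3 + L)*L = L*(-3 + L))
(U(1/(-2 + g(-3, 3))) - 9)² = ((-3 + 1/(-2 - 3))/(-2 - 3) - 9)² = ((-3 + 1/(-5))/(-5) - 9)² = (-(-3 - ⅕)/5 - 9)² = (-⅕*(-16/5) - 9)² = (16/25 - 9)² = (-209/25)² = 43681/625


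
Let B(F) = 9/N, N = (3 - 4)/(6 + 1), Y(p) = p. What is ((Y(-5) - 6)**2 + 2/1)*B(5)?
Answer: -7749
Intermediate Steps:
N = -1/7 ≈ -0.14286
B(F) = -63 (B(F) = 9/(-1/7) = 9*(-7) = -63)
((Y(-5) - 6)**2 + 2/1)*B(5) = ((-5 - 6)**2 + 2/1)*(-63) = ((-11)**2 + 2*1)*(-63) = (121 + 2)*(-63) = 123*(-63) = -7749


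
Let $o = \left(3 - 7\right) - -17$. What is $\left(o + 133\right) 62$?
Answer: $9052$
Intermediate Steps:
$o = 13$ ($o = -4 + 17 = 13$)
$\left(o + 133\right) 62 = \left(13 + 133\right) 62 = 146 \cdot 62 = 9052$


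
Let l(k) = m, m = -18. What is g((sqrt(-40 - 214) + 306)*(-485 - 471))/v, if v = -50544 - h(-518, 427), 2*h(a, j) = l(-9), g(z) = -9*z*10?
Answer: -585072/1123 - 1912*I*sqrt(254)/1123 ≈ -520.99 - 27.135*I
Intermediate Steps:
l(k) = -18
g(z) = -90*z
h(a, j) = -9 (h(a, j) = (1/2)*(-18) = -9)
v = -50535 (v = -50544 - 1*(-9) = -50544 + 9 = -50535)
g((sqrt(-40 - 214) + 306)*(-485 - 471))/v = -90*(sqrt(-40 - 214) + 306)*(-485 - 471)/(-50535) = -90*(sqrt(-254) + 306)*(-956)*(-1/50535) = -90*(I*sqrt(254) + 306)*(-956)*(-1/50535) = -90*(306 + I*sqrt(254))*(-956)*(-1/50535) = -90*(-292536 - 956*I*sqrt(254))*(-1/50535) = (26328240 + 86040*I*sqrt(254))*(-1/50535) = -585072/1123 - 1912*I*sqrt(254)/1123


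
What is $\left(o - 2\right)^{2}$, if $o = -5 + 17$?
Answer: $100$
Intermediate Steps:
$o = 12$
$\left(o - 2\right)^{2} = \left(12 - 2\right)^{2} = 10^{2} = 100$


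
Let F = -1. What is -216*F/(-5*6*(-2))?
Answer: 18/5 ≈ 3.6000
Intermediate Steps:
-216*F/(-5*6*(-2)) = -(-216)/(-5*6*(-2)) = -(-216)/((-30*(-2))) = -(-216)/60 = -216*(-1/60) = 18/5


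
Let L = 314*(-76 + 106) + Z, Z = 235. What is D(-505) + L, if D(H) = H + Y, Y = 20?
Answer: 9170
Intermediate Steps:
D(H) = 20 + H (D(H) = H + 20 = 20 + H)
L = 9655 (L = 314*(-76 + 106) + 235 = 314*30 + 235 = 9420 + 235 = 9655)
D(-505) + L = (20 - 505) + 9655 = -485 + 9655 = 9170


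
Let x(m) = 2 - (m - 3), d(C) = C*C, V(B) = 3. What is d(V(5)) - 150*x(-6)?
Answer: -1641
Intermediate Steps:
d(C) = C²
x(m) = 5 - m (x(m) = 2 - (-3 + m) = 2 + (3 - m) = 5 - m)
d(V(5)) - 150*x(-6) = 3² - 150*(5 - 1*(-6)) = 9 - 150*(5 + 6) = 9 - 150*11 = 9 - 1650 = -1641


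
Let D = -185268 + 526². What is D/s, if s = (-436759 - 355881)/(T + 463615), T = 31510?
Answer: -565729825/9908 ≈ -57098.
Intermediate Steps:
s = -158528/99025 (s = (-436759 - 355881)/(31510 + 463615) = -792640/495125 = -792640*1/495125 = -158528/99025 ≈ -1.6009)
D = 91408 (D = -185268 + 276676 = 91408)
D/s = 91408/(-158528/99025) = 91408*(-99025/158528) = -565729825/9908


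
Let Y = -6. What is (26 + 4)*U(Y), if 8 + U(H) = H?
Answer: -420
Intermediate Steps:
U(H) = -8 + H
(26 + 4)*U(Y) = (26 + 4)*(-8 - 6) = 30*(-14) = -420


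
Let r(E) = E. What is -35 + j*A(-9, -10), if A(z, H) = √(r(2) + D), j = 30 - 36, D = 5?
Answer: -35 - 6*√7 ≈ -50.875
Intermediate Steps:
j = -6
A(z, H) = √7 (A(z, H) = √(2 + 5) = √7)
-35 + j*A(-9, -10) = -35 - 6*√7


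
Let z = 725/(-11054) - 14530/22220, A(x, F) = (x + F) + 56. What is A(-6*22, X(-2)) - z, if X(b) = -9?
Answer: -517524142/6140497 ≈ -84.281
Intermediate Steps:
A(x, F) = 56 + F + x (A(x, F) = (F + x) + 56 = 56 + F + x)
z = -4418103/6140497 (z = 725*(-1/11054) - 14530*1/22220 = -725/11054 - 1453/2222 = -4418103/6140497 ≈ -0.71950)
A(-6*22, X(-2)) - z = (56 - 9 - 6*22) - 1*(-4418103/6140497) = (56 - 9 - 132) + 4418103/6140497 = -85 + 4418103/6140497 = -517524142/6140497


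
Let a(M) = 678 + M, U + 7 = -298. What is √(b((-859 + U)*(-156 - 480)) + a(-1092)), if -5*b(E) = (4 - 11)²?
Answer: I*√10595/5 ≈ 20.586*I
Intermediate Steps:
U = -305 (U = -7 - 298 = -305)
b(E) = -49/5 (b(E) = -(4 - 11)²/5 = -⅕*(-7)² = -⅕*49 = -49/5)
√(b((-859 + U)*(-156 - 480)) + a(-1092)) = √(-49/5 + (678 - 1092)) = √(-49/5 - 414) = √(-2119/5) = I*√10595/5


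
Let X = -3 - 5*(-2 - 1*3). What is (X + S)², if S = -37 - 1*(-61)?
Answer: 2116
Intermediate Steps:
S = 24 (S = -37 + 61 = 24)
X = 22 (X = -3 - 5*(-2 - 3) = -3 - 5*(-5) = -3 + 25 = 22)
(X + S)² = (22 + 24)² = 46² = 2116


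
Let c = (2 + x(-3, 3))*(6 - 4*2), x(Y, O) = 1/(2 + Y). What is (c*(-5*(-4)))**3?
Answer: -64000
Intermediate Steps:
c = -2 (c = (2 + 1/(2 - 3))*(6 - 4*2) = (2 + 1/(-1))*(6 - 8) = (2 - 1)*(-2) = 1*(-2) = -2)
(c*(-5*(-4)))**3 = (-(-10)*(-4))**3 = (-2*20)**3 = (-40)**3 = -64000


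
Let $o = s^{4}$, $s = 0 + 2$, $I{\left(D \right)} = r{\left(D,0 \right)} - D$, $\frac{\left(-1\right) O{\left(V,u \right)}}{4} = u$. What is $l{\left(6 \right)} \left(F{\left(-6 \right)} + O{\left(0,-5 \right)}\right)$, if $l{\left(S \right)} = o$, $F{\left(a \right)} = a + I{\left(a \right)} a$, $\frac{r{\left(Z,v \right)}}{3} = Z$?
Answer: $1376$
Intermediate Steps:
$r{\left(Z,v \right)} = 3 Z$
$O{\left(V,u \right)} = - 4 u$
$I{\left(D \right)} = 2 D$ ($I{\left(D \right)} = 3 D - D = 2 D$)
$F{\left(a \right)} = a + 2 a^{2}$ ($F{\left(a \right)} = a + 2 a a = a + 2 a^{2}$)
$s = 2$
$o = 16$ ($o = 2^{4} = 16$)
$l{\left(S \right)} = 16$
$l{\left(6 \right)} \left(F{\left(-6 \right)} + O{\left(0,-5 \right)}\right) = 16 \left(- 6 \left(1 + 2 \left(-6\right)\right) - -20\right) = 16 \left(- 6 \left(1 - 12\right) + 20\right) = 16 \left(\left(-6\right) \left(-11\right) + 20\right) = 16 \left(66 + 20\right) = 16 \cdot 86 = 1376$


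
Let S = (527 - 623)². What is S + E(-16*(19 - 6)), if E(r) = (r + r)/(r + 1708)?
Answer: 3455896/375 ≈ 9215.7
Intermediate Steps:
S = 9216 (S = (-96)² = 9216)
E(r) = 2*r/(1708 + r) (E(r) = (2*r)/(1708 + r) = 2*r/(1708 + r))
S + E(-16*(19 - 6)) = 9216 + 2*(-16*(19 - 6))/(1708 - 16*(19 - 6)) = 9216 + 2*(-16*13)/(1708 - 16*13) = 9216 + 2*(-208)/(1708 - 208) = 9216 + 2*(-208)/1500 = 9216 + 2*(-208)*(1/1500) = 9216 - 104/375 = 3455896/375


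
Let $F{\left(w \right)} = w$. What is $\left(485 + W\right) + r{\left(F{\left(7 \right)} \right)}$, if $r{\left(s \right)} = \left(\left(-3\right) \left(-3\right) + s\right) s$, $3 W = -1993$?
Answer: $- \frac{202}{3} \approx -67.333$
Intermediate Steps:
$W = - \frac{1993}{3}$ ($W = \frac{1}{3} \left(-1993\right) = - \frac{1993}{3} \approx -664.33$)
$r{\left(s \right)} = s \left(9 + s\right)$ ($r{\left(s \right)} = \left(9 + s\right) s = s \left(9 + s\right)$)
$\left(485 + W\right) + r{\left(F{\left(7 \right)} \right)} = \left(485 - \frac{1993}{3}\right) + 7 \left(9 + 7\right) = - \frac{538}{3} + 7 \cdot 16 = - \frac{538}{3} + 112 = - \frac{202}{3}$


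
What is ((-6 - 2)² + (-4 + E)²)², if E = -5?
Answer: 21025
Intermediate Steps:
((-6 - 2)² + (-4 + E)²)² = ((-6 - 2)² + (-4 - 5)²)² = ((-8)² + (-9)²)² = (64 + 81)² = 145² = 21025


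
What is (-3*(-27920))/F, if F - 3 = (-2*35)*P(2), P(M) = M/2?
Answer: -83760/67 ≈ -1250.1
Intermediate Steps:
P(M) = M/2 (P(M) = M*(1/2) = M/2)
F = -67 (F = 3 + (-2*35)*((1/2)*2) = 3 - 70*1 = 3 - 70 = -67)
(-3*(-27920))/F = -3*(-27920)/(-67) = 83760*(-1/67) = -83760/67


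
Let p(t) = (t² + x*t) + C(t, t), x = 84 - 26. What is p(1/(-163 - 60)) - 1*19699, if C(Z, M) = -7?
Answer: -979972607/49729 ≈ -19706.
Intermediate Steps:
x = 58
p(t) = -7 + t² + 58*t (p(t) = (t² + 58*t) - 7 = -7 + t² + 58*t)
p(1/(-163 - 60)) - 1*19699 = (-7 + (1/(-163 - 60))² + 58/(-163 - 60)) - 1*19699 = (-7 + (1/(-223))² + 58/(-223)) - 19699 = (-7 + (-1/223)² + 58*(-1/223)) - 19699 = (-7 + 1/49729 - 58/223) - 19699 = -361036/49729 - 19699 = -979972607/49729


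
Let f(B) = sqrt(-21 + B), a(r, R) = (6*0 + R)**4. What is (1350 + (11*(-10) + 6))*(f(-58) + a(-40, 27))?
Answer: 662175486 + 1246*I*sqrt(79) ≈ 6.6218e+8 + 11075.0*I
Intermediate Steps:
a(r, R) = R**4 (a(r, R) = (0 + R)**4 = R**4)
(1350 + (11*(-10) + 6))*(f(-58) + a(-40, 27)) = (1350 + (11*(-10) + 6))*(sqrt(-21 - 58) + 27**4) = (1350 + (-110 + 6))*(sqrt(-79) + 531441) = (1350 - 104)*(I*sqrt(79) + 531441) = 1246*(531441 + I*sqrt(79)) = 662175486 + 1246*I*sqrt(79)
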